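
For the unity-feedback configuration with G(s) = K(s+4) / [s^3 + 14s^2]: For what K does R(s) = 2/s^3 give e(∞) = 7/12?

12

Lowest-order denominator term is 14s^2, so the open loop has 2 poles at the origin → type 2 system.
K_a = lim_{s→0} s^2·G(s) = K·4 / 14 = (2/7)·K.
e_ss = 2/K_a = 7/12 ⇒ K_a = 24/7 ⇒ K = (24/7)/(2/7) = 12.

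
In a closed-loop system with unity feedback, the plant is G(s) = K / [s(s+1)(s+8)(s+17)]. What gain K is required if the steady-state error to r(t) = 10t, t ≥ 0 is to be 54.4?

G(s) has one factor of s in the denominator, so the system is type 1.
K_v = lim_{s→0} s·G(s) = K / (1·8·17) = (1/136)·K.
e_ss = 10/K_v = 54.4 ⇒ K_v = 25/136 ⇒ K = (25/136)/(1/136) = 25.

25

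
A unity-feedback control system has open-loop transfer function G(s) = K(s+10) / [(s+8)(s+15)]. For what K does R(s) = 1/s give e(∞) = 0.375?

G(s) has no factors of s in the denominator, so the system is type 0.
K_p = lim_{s→0} G(s) = K·10 / (8·15) = (1/12)·K.
e_ss = 1/(1 + K_p) = 0.375 ⇒ 1 + (1/12)·K = 8/3 ⇒ K = 20.

20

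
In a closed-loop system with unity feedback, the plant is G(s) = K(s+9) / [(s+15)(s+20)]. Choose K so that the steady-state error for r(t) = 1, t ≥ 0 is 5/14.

60

System type = 0 (no poles at s=0).
K_p = lim_{s→0} G(s) = K·9 / (15·20) = 0.03·K.
e_ss = 1/(1 + K_p) = 5/14 ⇒ 1 + 0.03·K = 2.8 ⇒ K = 60.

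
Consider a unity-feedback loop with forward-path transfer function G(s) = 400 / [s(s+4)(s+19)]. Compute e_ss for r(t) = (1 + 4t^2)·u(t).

infinity

One free integrator in G(s): this is a type 1 system. Treating each term separately:
  • 1: tracked with zero error.
  • 4t^2: a type-1 system cannot track it, e_ss → ∞.
The unbounded component dominates.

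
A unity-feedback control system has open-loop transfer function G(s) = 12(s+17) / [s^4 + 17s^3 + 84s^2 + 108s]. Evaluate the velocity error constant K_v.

17/9

Lowest-order denominator term is 108s, so the open loop has 1 pole at the origin → type 1 system.
K_v = lim_{s→0} s·G(s) = 12·17 / 108 = 17/9.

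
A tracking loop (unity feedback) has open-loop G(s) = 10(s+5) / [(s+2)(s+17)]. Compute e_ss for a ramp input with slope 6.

System type = 0 (no poles at s=0).
K_v = lim_{s→0} s·G(s) = 0; the steady-state error to this ramp input grows without bound.

infinity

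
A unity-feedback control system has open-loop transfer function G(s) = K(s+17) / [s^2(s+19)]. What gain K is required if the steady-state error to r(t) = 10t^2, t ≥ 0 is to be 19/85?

100

System type = 2 (two poles at s=0).
K_a = lim_{s→0} s^2·G(s) = K·17 / (19) = (17/19)·K.
e_ss = 20/K_a = 19/85 ⇒ K_a = 1700/19 ⇒ K = (1700/19)/(17/19) = 100.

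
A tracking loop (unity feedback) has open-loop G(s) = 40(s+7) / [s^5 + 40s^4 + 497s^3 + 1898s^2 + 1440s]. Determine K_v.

7/36

Lowest-order denominator term is 1440s, so the open loop has 1 pole at the origin → type 1 system.
K_v = lim_{s→0} s·G(s) = 40·7 / 1440 = 7/36.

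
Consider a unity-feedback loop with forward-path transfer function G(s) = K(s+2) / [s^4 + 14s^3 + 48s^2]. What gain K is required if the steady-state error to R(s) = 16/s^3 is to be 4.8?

Factoring s^2 from the denominator leaves a polynomial with constant term 48, so the system is type 2.
K_a = lim_{s→0} s^2·G(s) = K·2 / 48 = (1/24)·K.
e_ss = 16/K_a = 4.8 ⇒ K_a = 10/3 ⇒ K = (10/3)/(1/24) = 80.

80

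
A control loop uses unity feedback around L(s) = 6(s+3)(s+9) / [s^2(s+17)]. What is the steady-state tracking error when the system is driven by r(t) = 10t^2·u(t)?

170/81

L(s) has two factors of s in the denominator, so the system is type 2.
K_a = lim_{s→0} s^2·L(s) = 6·3·9 / (17) = 162/17.
r(t) = 10t^2 gives R(s) = 20/s^3.
e_ss = 20/K_a = 20/(162/17) = 170/81.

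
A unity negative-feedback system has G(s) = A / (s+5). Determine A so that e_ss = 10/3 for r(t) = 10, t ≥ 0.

10

System type = 0 (no poles at s=0).
K_p = lim_{s→0} G(s) = A / (5) = 0.2·A.
e_ss = 10/(1 + K_p) = 10/3 ⇒ 1 + 0.2·A = 3 ⇒ A = 10.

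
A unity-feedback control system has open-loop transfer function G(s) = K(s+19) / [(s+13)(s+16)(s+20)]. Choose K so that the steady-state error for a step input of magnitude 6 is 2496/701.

The open loop has no poles at the origin → type 0 system.
K_p = lim_{s→0} G(s) = K·19 / (13·16·20) = (19/4160)·K.
e_ss = 6/(1 + K_p) = 2496/701 ⇒ 1 + (19/4160)·K = 701/416 ⇒ K = 150.

150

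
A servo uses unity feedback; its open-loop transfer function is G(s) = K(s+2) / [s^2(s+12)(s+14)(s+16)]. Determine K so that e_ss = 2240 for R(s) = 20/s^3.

Two free integrators in G(s): this is a type 2 system.
K_a = lim_{s→0} s^2·G(s) = K·2 / (12·14·16) = (1/1344)·K.
e_ss = 20/K_a = 2240 ⇒ K_a = 1/112 ⇒ K = (1/112)/(1/1344) = 12.

12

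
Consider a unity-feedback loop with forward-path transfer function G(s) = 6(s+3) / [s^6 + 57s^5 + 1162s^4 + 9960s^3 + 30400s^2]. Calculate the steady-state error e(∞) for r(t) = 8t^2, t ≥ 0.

Lowest-order denominator term is 30400s^2, so the open loop has 2 poles at the origin → type 2 system.
K_a = lim_{s→0} s^2·G(s) = 6·3 / 30400 = 9/15200.
r(t) = 8t^2 gives R(s) = 16/s^3.
e_ss = 16/K_a = 16/(9/15200) = 243200/9.

243200/9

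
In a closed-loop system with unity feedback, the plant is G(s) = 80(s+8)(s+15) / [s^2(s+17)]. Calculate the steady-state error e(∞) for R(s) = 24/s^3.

G(s) has two factors of s in the denominator, so the system is type 2.
K_a = lim_{s→0} s^2·G(s) = 80·8·15 / (17) = 9600/17.
r(t) = 12t^2 gives R(s) = 24/s^3.
e_ss = 24/K_a = 24/(9600/17) = 0.0425.

0.0425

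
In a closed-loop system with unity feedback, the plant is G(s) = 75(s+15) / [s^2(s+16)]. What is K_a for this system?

G(s) has two factors of s in the denominator, so the system is type 2.
K_a = lim_{s→0} s^2·G(s) = 75·15 / (16) = 70.3125.

70.3125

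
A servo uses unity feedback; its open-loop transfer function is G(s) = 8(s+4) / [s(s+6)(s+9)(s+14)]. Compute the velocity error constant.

One free integrator in G(s): this is a type 1 system.
K_v = lim_{s→0} s·G(s) = 8·4 / (6·9·14) = 8/189.

8/189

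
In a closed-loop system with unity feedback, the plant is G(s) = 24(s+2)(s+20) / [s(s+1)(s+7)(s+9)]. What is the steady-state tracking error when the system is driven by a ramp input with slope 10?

21/32

System type = 1 (one pole at s=0).
K_v = lim_{s→0} s·G(s) = 24·2·20 / (1·7·9) = 320/21.
e_ss = 10/K_v = 10/(320/21) = 21/32.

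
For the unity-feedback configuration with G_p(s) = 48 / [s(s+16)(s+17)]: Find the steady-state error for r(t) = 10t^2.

infinity

System type = 1 (one pole at s=0).
For a type-1 system K_a = 0, so e_ss to a parabolic input is unbounded.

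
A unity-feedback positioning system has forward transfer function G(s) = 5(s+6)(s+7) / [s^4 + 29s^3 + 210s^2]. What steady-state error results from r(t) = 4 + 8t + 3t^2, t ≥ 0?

6

Lowest-order denominator term is 210s^2, so the open loop has 2 poles at the origin → type 2 system. Taking each input component in turn:
  • 4: tracked with zero error.
  • 8t: tracked with zero error.
  • 3t^2: e_ss = 6/K_a with K_a=1 → 6.
Total e_ss = 6.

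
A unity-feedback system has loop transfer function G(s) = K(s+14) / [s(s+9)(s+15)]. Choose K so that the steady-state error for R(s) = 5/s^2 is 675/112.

8

System type = 1 (one pole at s=0).
K_v = lim_{s→0} s·G(s) = K·14 / (9·15) = (14/135)·K.
e_ss = 5/K_v = 675/112 ⇒ K_v = 112/135 ⇒ K = (112/135)/(14/135) = 8.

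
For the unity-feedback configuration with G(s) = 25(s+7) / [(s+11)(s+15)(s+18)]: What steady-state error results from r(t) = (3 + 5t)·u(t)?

infinity

System type = 0 (no poles at s=0). By superposition:
  • 3: e_ss = 3/(1+K_p) with K_p=35/594 → 1782/629.
  • 5t: a type-0 system cannot track it, e_ss → ∞.
The unbounded component dominates.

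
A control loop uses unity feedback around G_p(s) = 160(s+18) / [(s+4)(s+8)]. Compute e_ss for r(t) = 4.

The open loop has no poles at the origin → type 0 system.
K_p = lim_{s→0} G_p(s) = 160·18 / (4·8) = 90.
e_ss = 4/(1 + K_p) = 4/91.

4/91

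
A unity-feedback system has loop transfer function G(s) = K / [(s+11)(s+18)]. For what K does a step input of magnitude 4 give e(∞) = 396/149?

100

No free integrators in G(s): this is a type 0 system.
K_p = lim_{s→0} G(s) = K / (11·18) = (1/198)·K.
e_ss = 4/(1 + K_p) = 396/149 ⇒ 1 + (1/198)·K = 149/99 ⇒ K = 100.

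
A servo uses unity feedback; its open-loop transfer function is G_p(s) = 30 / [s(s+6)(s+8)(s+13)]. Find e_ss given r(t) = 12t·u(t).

One free integrator in G_p(s): this is a type 1 system.
K_v = lim_{s→0} s·G_p(s) = 30 / (6·8·13) = 5/104.
e_ss = 12/K_v = 12/(5/104) = 249.6.

249.6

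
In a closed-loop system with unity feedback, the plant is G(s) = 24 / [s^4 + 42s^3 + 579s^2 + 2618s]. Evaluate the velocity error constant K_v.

12/1309

The denominator has no term below 2618s — 1 pole at s=0, type 1.
K_v = lim_{s→0} s·G(s) = 24 / 2618 = 12/1309.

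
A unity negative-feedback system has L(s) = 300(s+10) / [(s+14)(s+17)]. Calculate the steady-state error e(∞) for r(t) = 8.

L(s) has no factors of s in the denominator, so the system is type 0.
K_p = lim_{s→0} L(s) = 300·10 / (14·17) = 1500/119.
e_ss = 8/(1 + K_p) = 8/(1619/119) = 952/1619.

952/1619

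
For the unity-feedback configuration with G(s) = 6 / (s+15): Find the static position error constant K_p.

No free integrators in G(s): this is a type 0 system.
K_p = lim_{s→0} G(s) = 6 / (15) = 0.4.

0.4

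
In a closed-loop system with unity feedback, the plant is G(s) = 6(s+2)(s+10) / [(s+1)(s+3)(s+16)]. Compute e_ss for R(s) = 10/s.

20/7

No free integrators in G(s): this is a type 0 system.
K_p = lim_{s→0} G(s) = 6·2·10 / (1·3·16) = 2.5.
e_ss = 10/(1 + K_p) = 10/3.5 = 20/7.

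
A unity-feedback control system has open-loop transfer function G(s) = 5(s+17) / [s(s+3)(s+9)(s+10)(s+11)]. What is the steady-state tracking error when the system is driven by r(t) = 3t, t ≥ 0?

System type = 1 (one pole at s=0).
K_v = lim_{s→0} s·G(s) = 5·17 / (3·9·10·11) = 17/594.
e_ss = 3/K_v = 3/(17/594) = 1782/17.

1782/17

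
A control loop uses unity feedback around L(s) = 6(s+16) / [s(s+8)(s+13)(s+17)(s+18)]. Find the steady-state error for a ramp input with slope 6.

L(s) has one factor of s in the denominator, so the system is type 1.
K_v = lim_{s→0} s·L(s) = 6·16 / (8·13·17·18) = 2/663.
e_ss = 6/K_v = 6/(2/663) = 1989.

1989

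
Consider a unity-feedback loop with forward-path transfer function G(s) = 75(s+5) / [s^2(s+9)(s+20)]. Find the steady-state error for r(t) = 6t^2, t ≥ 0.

The open loop has two poles at the origin → type 2 system.
K_a = lim_{s→0} s^2·G(s) = 75·5 / (9·20) = 25/12.
r(t) = 6t^2 gives R(s) = 12/s^3.
e_ss = 12/K_a = 12/(25/12) = 5.76.

5.76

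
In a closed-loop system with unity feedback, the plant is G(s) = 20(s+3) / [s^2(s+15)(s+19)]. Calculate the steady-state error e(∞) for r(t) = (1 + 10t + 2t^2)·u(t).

The open loop has two poles at the origin → type 2 system. Taking each input component in turn:
  • 1: tracked with zero error.
  • 10t: tracked with zero error.
  • 2t^2: e_ss = 4/K_a with K_a=4/19 → 19.
Total e_ss = 19.

19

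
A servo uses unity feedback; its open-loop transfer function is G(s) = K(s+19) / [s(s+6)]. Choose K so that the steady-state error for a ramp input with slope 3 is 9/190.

System type = 1 (one pole at s=0).
K_v = lim_{s→0} s·G(s) = K·19 / (6) = (19/6)·K.
e_ss = 3/K_v = 9/190 ⇒ K_v = 190/3 ⇒ K = (190/3)/(19/6) = 20.

20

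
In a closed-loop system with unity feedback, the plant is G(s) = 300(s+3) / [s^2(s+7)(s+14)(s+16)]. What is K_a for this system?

The open loop has two poles at the origin → type 2 system.
K_a = lim_{s→0} s^2·G(s) = 300·3 / (7·14·16) = 225/392.

225/392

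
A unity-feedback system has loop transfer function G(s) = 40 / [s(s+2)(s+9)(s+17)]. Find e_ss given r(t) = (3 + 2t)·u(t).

System type = 1 (one pole at s=0). By superposition:
  • 3: tracked with zero error.
  • 2t: e_ss = 2/K_v with K_v=20/153 → 15.3.
Total e_ss = 15.3.

15.3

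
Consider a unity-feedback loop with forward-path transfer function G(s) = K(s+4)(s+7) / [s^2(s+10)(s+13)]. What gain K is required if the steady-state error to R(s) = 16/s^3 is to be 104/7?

5

The open loop has two poles at the origin → type 2 system.
K_a = lim_{s→0} s^2·G(s) = K·4·7 / (10·13) = (14/65)·K.
e_ss = 16/K_a = 104/7 ⇒ K_a = 14/13 ⇒ K = (14/13)/(14/65) = 5.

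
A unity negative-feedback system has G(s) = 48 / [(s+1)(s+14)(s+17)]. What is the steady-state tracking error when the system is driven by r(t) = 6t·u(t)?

infinity

No free integrators in G(s): this is a type 0 system.
For a type-0 system K_v = 0, so e_ss to a ramp input is unbounded.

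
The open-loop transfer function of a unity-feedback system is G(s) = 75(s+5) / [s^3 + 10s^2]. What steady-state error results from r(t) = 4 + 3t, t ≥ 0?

Lowest-order denominator term is 10s^2, so the open loop has 2 poles at the origin → type 2 system. Treating each term separately:
  • 4: tracked with zero error.
  • 3t: tracked with zero error.
Total e_ss = 0.

0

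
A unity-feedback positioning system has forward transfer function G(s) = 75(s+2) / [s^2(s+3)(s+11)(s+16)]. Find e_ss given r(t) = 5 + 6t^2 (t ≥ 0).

G(s) has two factors of s in the denominator, so the system is type 2. Treating each term separately:
  • 5: tracked with zero error.
  • 6t^2: e_ss = 12/K_a with K_a=25/88 → 42.24.
Total e_ss = 42.24.

42.24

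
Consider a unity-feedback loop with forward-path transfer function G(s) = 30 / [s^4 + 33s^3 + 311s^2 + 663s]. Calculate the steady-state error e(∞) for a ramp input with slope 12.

265.2

The denominator has no term below 663s — 1 pole at s=0, type 1.
K_v = lim_{s→0} s·G(s) = 30 / 663 = 10/221.
e_ss = 12/K_v = 12/(10/221) = 265.2.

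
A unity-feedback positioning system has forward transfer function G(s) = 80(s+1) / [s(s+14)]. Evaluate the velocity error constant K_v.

The open loop has one pole at the origin → type 1 system.
K_v = lim_{s→0} s·G(s) = 80·1 / (14) = 40/7.

40/7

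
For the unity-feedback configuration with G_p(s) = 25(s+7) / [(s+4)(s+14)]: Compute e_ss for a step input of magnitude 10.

80/33

The open loop has no poles at the origin → type 0 system.
K_p = lim_{s→0} G_p(s) = 25·7 / (4·14) = 3.125.
e_ss = 10/(1 + K_p) = 10/4.125 = 80/33.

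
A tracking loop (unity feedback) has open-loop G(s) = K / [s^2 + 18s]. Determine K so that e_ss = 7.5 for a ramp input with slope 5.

Lowest-order denominator term is 18s, so the open loop has 1 pole at the origin → type 1 system.
K_v = lim_{s→0} s·G(s) = K / 18 = (1/18)·K.
e_ss = 5/K_v = 7.5 ⇒ K_v = 2/3 ⇒ K = (2/3)/(1/18) = 12.

12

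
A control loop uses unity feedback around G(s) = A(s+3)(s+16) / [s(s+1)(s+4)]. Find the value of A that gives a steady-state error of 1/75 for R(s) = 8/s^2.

G(s) has one factor of s in the denominator, so the system is type 1.
K_v = lim_{s→0} s·G(s) = A·3·16 / (1·4) = 12·A.
e_ss = 8/K_v = 1/75 ⇒ K_v = 600 ⇒ A = 600/12 = 50.

50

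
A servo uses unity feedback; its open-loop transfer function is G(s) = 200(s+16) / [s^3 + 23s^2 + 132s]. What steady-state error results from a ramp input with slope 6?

The denominator has no term below 132s — 1 pole at s=0, type 1.
K_v = lim_{s→0} s·G(s) = 200·16 / 132 = 800/33.
e_ss = 6/K_v = 6/(800/33) = 0.2475.

0.2475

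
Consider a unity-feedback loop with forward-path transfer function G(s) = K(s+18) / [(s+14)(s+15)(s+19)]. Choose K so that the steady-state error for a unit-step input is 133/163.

The open loop has no poles at the origin → type 0 system.
K_p = lim_{s→0} G(s) = K·18 / (14·15·19) = (3/665)·K.
e_ss = 1/(1 + K_p) = 133/163 ⇒ 1 + (3/665)·K = 163/133 ⇒ K = 50.

50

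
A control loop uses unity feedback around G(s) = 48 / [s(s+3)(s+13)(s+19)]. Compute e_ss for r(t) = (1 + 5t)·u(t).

77.1875

One free integrator in G(s): this is a type 1 system. Taking each input component in turn:
  • 1: tracked with zero error.
  • 5t: e_ss = 5/K_v with K_v=16/247 → 77.1875.
Total e_ss = 77.1875.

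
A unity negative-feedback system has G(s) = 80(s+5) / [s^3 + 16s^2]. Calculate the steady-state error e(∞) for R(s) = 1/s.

0

Lowest-order denominator term is 16s^2, so the open loop has 2 poles at the origin → type 2 system.
A type-2 system has K_p = ∞, so it tracks a step input with zero steady-state error.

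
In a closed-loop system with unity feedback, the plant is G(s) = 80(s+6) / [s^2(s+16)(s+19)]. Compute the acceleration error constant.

G(s) has two factors of s in the denominator, so the system is type 2.
K_a = lim_{s→0} s^2·G(s) = 80·6 / (16·19) = 30/19.

30/19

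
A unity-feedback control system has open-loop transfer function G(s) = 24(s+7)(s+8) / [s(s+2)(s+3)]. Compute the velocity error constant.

224

G(s) has one factor of s in the denominator, so the system is type 1.
K_v = lim_{s→0} s·G(s) = 24·7·8 / (2·3) = 224.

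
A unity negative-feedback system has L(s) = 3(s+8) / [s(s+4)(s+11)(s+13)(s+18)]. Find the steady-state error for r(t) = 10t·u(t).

The open loop has one pole at the origin → type 1 system.
K_v = lim_{s→0} s·L(s) = 3·8 / (4·11·13·18) = 1/429.
e_ss = 10/K_v = 10/(1/429) = 4290.

4290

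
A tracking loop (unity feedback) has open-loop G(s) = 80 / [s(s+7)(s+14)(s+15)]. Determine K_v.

One free integrator in G(s): this is a type 1 system.
K_v = lim_{s→0} s·G(s) = 80 / (7·14·15) = 8/147.

8/147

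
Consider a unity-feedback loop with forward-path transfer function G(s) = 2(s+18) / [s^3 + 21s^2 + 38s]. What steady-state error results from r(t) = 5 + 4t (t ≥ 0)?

Lowest-order denominator term is 38s, so the open loop has 1 pole at the origin → type 1 system. Treating each term separately:
  • 5: tracked with zero error.
  • 4t: e_ss = 4/K_v with K_v=18/19 → 38/9.
Total e_ss = 38/9.

38/9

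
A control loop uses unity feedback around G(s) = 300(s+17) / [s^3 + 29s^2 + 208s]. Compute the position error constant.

K_p = lim_{s→0} G(s); with 1 pole at the origin the limit diverges, so K_p = ∞.

infinity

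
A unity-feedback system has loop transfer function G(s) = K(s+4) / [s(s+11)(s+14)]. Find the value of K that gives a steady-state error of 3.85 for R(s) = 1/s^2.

10

One free integrator in G(s): this is a type 1 system.
K_v = lim_{s→0} s·G(s) = K·4 / (11·14) = (2/77)·K.
e_ss = 1/K_v = 3.85 ⇒ K_v = 20/77 ⇒ K = (20/77)/(2/77) = 10.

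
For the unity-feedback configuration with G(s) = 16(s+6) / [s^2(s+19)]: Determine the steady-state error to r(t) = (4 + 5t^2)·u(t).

G(s) has two factors of s in the denominator, so the system is type 2. Taking each input component in turn:
  • 4: tracked with zero error.
  • 5t^2: e_ss = 10/K_a with K_a=96/19 → 95/48.
Total e_ss = 95/48.

95/48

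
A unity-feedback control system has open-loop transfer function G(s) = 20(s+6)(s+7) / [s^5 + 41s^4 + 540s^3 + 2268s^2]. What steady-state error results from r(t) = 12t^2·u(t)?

Lowest-order denominator term is 2268s^2, so the open loop has 2 poles at the origin → type 2 system.
K_a = lim_{s→0} s^2·G(s) = 20·6·7 / 2268 = 10/27.
r(t) = 12t^2 gives R(s) = 24/s^3.
e_ss = 24/K_a = 24/(10/27) = 64.8.

64.8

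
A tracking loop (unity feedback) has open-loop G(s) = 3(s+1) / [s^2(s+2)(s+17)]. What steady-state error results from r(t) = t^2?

Two free integrators in G(s): this is a type 2 system.
K_a = lim_{s→0} s^2·G(s) = 3·1 / (2·17) = 3/34.
r(t) = t^2 gives R(s) = 2/s^3.
e_ss = 2/K_a = 2/(3/34) = 68/3.

68/3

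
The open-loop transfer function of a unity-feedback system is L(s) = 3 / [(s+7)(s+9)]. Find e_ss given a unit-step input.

System type = 0 (no poles at s=0).
K_p = lim_{s→0} L(s) = 3 / (7·9) = 1/21.
e_ss = 1/(1 + K_p) = 1/(22/21) = 21/22.

21/22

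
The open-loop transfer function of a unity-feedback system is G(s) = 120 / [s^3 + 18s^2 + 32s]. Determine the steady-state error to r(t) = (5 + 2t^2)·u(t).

infinity

Lowest-order denominator term is 32s, so the open loop has 1 pole at the origin → type 1 system. By superposition:
  • 5: tracked with zero error.
  • 2t^2: a type-1 system cannot track it, e_ss → ∞.
The unbounded component dominates.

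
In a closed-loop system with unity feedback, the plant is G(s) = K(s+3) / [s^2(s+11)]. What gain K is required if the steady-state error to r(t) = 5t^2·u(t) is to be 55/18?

12

Two free integrators in G(s): this is a type 2 system.
K_a = lim_{s→0} s^2·G(s) = K·3 / (11) = (3/11)·K.
e_ss = 10/K_a = 55/18 ⇒ K_a = 36/11 ⇒ K = (36/11)/(3/11) = 12.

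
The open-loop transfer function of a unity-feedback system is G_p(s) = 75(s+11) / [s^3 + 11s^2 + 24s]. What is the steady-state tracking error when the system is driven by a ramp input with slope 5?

8/55

Lowest-order denominator term is 24s, so the open loop has 1 pole at the origin → type 1 system.
K_v = lim_{s→0} s·G_p(s) = 75·11 / 24 = 34.375.
e_ss = 5/K_v = 5/34.375 = 8/55.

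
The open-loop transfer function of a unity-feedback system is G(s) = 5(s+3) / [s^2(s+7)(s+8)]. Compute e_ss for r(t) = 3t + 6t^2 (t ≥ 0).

G(s) has two factors of s in the denominator, so the system is type 2. Treating each term separately:
  • 3t: tracked with zero error.
  • 6t^2: e_ss = 12/K_a with K_a=15/56 → 44.8.
Total e_ss = 44.8.

44.8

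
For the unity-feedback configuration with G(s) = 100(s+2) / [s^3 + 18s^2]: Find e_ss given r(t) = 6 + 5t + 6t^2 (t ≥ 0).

The denominator has no term below 18s^2 — 2 poles at s=0, type 2. Taking each input component in turn:
  • 6: tracked with zero error.
  • 5t: tracked with zero error.
  • 6t^2: e_ss = 12/K_a with K_a=100/9 → 1.08.
Total e_ss = 1.08.

1.08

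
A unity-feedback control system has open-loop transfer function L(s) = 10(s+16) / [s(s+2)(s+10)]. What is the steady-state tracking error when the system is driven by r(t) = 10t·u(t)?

System type = 1 (one pole at s=0).
K_v = lim_{s→0} s·L(s) = 10·16 / (2·10) = 8.
e_ss = 10/K_v = 10/8 = 1.25.

1.25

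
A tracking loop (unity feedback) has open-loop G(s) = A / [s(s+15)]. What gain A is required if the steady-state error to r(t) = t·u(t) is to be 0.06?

250

System type = 1 (one pole at s=0).
K_v = lim_{s→0} s·G(s) = A / (15) = (1/15)·A.
e_ss = 1/K_v = 0.06 ⇒ K_v = 50/3 ⇒ A = (50/3)/(1/15) = 250.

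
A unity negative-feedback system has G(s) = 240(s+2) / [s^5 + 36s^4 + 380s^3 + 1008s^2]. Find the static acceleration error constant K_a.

The denominator has no term below 1008s^2 — 2 poles at s=0, type 2.
K_a = lim_{s→0} s^2·G(s) = 240·2 / 1008 = 10/21.

10/21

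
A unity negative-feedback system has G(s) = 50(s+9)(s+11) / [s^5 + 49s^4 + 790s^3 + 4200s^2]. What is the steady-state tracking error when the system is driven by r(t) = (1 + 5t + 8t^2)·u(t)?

Lowest-order denominator term is 4200s^2, so the open loop has 2 poles at the origin → type 2 system. Treating each term separately:
  • 1: tracked with zero error.
  • 5t: tracked with zero error.
  • 8t^2: e_ss = 16/K_a with K_a=33/28 → 448/33.
Total e_ss = 448/33.

448/33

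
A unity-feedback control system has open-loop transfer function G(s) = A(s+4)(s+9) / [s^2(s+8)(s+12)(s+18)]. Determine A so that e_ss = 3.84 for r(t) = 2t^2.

50

System type = 2 (two poles at s=0).
K_a = lim_{s→0} s^2·G(s) = A·4·9 / (8·12·18) = (1/48)·A.
e_ss = 4/K_a = 3.84 ⇒ K_a = 25/24 ⇒ A = (25/24)/(1/48) = 50.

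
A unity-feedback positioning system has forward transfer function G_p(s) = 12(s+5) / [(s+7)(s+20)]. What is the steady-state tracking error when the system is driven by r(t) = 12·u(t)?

G_p(s) has no factors of s in the denominator, so the system is type 0.
K_p = lim_{s→0} G_p(s) = 12·5 / (7·20) = 3/7.
e_ss = 12/(1 + K_p) = 12/(10/7) = 8.4.

8.4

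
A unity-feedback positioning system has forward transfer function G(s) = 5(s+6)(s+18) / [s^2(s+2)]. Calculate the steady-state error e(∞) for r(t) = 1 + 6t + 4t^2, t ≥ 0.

4/135

G(s) has two factors of s in the denominator, so the system is type 2. By superposition:
  • 1: tracked with zero error.
  • 6t: tracked with zero error.
  • 4t^2: e_ss = 8/K_a with K_a=270 → 4/135.
Total e_ss = 4/135.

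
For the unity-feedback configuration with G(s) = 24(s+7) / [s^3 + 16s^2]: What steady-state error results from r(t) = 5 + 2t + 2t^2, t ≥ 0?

8/21

The denominator has no term below 16s^2 — 2 poles at s=0, type 2. Treating each term separately:
  • 5: tracked with zero error.
  • 2t: tracked with zero error.
  • 2t^2: e_ss = 4/K_a with K_a=10.5 → 8/21.
Total e_ss = 8/21.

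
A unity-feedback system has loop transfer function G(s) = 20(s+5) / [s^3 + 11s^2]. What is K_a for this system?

The denominator has no term below 11s^2 — 2 poles at s=0, type 2.
K_a = lim_{s→0} s^2·G(s) = 20·5 / 11 = 100/11.

100/11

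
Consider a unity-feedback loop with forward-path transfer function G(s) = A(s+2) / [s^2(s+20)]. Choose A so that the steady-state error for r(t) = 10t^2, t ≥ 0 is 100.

The open loop has two poles at the origin → type 2 system.
K_a = lim_{s→0} s^2·G(s) = A·2 / (20) = 0.1·A.
e_ss = 20/K_a = 100 ⇒ K_a = 0.2 ⇒ A = 0.2/0.1 = 2.

2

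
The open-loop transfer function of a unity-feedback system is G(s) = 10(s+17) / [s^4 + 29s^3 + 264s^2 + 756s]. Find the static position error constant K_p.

infinity

K_p = lim_{s→0} G(s); with 1 pole at the origin the limit diverges, so K_p = ∞.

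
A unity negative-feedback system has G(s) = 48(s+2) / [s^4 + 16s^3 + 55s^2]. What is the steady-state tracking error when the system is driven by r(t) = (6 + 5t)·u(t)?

0

Lowest-order denominator term is 55s^2, so the open loop has 2 poles at the origin → type 2 system. Treating each term separately:
  • 6: tracked with zero error.
  • 5t: tracked with zero error.
Total e_ss = 0.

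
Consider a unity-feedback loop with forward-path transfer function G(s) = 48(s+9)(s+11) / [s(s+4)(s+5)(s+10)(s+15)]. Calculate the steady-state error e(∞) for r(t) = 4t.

250/99

G(s) has one factor of s in the denominator, so the system is type 1.
K_v = lim_{s→0} s·G(s) = 48·9·11 / (4·5·10·15) = 1.584.
e_ss = 4/K_v = 4/1.584 = 250/99.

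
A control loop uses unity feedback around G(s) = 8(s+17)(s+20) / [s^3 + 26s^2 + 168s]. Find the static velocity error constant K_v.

340/21

Lowest-order denominator term is 168s, so the open loop has 1 pole at the origin → type 1 system.
K_v = lim_{s→0} s·G(s) = 8·17·20 / 168 = 340/21.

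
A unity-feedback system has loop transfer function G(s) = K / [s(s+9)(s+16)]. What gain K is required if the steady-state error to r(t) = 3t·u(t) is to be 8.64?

50

The open loop has one pole at the origin → type 1 system.
K_v = lim_{s→0} s·G(s) = K / (9·16) = (1/144)·K.
e_ss = 3/K_v = 8.64 ⇒ K_v = 25/72 ⇒ K = (25/72)/(1/144) = 50.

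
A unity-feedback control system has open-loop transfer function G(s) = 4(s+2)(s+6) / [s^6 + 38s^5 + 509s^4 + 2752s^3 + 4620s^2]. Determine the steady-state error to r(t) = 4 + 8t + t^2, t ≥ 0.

Factoring s^2 from the denominator leaves a polynomial with constant term 4620, so the system is type 2. Treating each term separately:
  • 4: tracked with zero error.
  • 8t: tracked with zero error.
  • t^2: e_ss = 2/K_a with K_a=4/385 → 192.5.
Total e_ss = 192.5.

192.5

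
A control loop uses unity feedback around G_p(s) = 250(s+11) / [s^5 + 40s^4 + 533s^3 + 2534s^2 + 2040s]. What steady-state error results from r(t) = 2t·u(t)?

408/275

Lowest-order denominator term is 2040s, so the open loop has 1 pole at the origin → type 1 system.
K_v = lim_{s→0} s·G_p(s) = 250·11 / 2040 = 275/204.
e_ss = 2/K_v = 2/(275/204) = 408/275.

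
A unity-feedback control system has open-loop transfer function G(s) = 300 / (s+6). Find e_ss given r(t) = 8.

The open loop has no poles at the origin → type 0 system.
K_p = lim_{s→0} G(s) = 300 / (6) = 50.
e_ss = 8/(1 + K_p) = 8/51.

8/51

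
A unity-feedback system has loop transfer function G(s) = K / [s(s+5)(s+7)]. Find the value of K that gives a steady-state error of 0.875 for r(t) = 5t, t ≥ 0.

200

One free integrator in G(s): this is a type 1 system.
K_v = lim_{s→0} s·G(s) = K / (5·7) = (1/35)·K.
e_ss = 5/K_v = 0.875 ⇒ K_v = 40/7 ⇒ K = (40/7)/(1/35) = 200.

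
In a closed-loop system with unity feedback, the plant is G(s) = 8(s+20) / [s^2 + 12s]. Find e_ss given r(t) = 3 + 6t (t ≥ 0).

0.45

Factoring s from the denominator leaves a polynomial with constant term 12, so the system is type 1. Taking each input component in turn:
  • 3: tracked with zero error.
  • 6t: e_ss = 6/K_v with K_v=40/3 → 0.45.
Total e_ss = 0.45.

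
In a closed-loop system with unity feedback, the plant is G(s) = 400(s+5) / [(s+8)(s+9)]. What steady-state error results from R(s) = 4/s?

System type = 0 (no poles at s=0).
K_p = lim_{s→0} G(s) = 400·5 / (8·9) = 250/9.
e_ss = 4/(1 + K_p) = 4/(259/9) = 36/259.

36/259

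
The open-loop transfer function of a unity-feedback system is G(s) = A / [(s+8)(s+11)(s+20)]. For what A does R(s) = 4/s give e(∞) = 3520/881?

The open loop has no poles at the origin → type 0 system.
K_p = lim_{s→0} G(s) = A / (8·11·20) = (1/1760)·A.
e_ss = 4/(1 + K_p) = 3520/881 ⇒ 1 + (1/1760)·A = 881/880 ⇒ A = 2.

2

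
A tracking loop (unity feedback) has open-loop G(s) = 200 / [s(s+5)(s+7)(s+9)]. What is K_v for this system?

40/63

The open loop has one pole at the origin → type 1 system.
K_v = lim_{s→0} s·G(s) = 200 / (5·7·9) = 40/63.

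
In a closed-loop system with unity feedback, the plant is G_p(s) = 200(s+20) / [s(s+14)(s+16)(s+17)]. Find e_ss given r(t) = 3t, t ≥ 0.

One free integrator in G_p(s): this is a type 1 system.
K_v = lim_{s→0} s·G_p(s) = 200·20 / (14·16·17) = 125/119.
e_ss = 3/K_v = 3/(125/119) = 2.856.

2.856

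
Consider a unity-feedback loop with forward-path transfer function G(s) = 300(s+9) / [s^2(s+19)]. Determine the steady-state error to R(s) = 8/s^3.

38/675

G(s) has two factors of s in the denominator, so the system is type 2.
K_a = lim_{s→0} s^2·G(s) = 300·9 / (19) = 2700/19.
r(t) = 4t^2 gives R(s) = 8/s^3.
e_ss = 8/K_a = 8/(2700/19) = 38/675.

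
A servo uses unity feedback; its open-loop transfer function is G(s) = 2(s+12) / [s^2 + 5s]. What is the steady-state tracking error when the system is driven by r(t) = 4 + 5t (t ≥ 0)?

The denominator has no term below 5s — 1 pole at s=0, type 1. By superposition:
  • 4: tracked with zero error.
  • 5t: e_ss = 5/K_v with K_v=4.8 → 25/24.
Total e_ss = 25/24.

25/24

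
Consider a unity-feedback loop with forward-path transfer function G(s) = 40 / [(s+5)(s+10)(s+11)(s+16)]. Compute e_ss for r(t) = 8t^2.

G(s) has no factors of s in the denominator, so the system is type 0.
For a type-0 system K_a = 0, so e_ss to a parabolic input is unbounded.

infinity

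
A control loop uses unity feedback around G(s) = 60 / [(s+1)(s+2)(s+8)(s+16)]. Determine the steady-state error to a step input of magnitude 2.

The open loop has no poles at the origin → type 0 system.
K_p = lim_{s→0} G(s) = 60 / (1·2·8·16) = 15/64.
e_ss = 2/(1 + K_p) = 2/(79/64) = 128/79.

128/79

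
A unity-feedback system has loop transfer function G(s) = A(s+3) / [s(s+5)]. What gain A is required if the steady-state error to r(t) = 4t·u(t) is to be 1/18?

120

The open loop has one pole at the origin → type 1 system.
K_v = lim_{s→0} s·G(s) = A·3 / (5) = 0.6·A.
e_ss = 4/K_v = 1/18 ⇒ K_v = 72 ⇒ A = 72/0.6 = 120.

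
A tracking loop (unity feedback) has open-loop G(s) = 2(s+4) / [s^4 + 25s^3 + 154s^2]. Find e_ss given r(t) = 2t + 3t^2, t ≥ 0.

Factoring s^2 from the denominator leaves a polynomial with constant term 154, so the system is type 2. By superposition:
  • 2t: tracked with zero error.
  • 3t^2: e_ss = 6/K_a with K_a=4/77 → 115.5.
Total e_ss = 115.5.

115.5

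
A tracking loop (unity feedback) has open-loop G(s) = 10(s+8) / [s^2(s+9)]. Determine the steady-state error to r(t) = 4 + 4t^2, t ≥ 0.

0.9

System type = 2 (two poles at s=0). Treating each term separately:
  • 4: tracked with zero error.
  • 4t^2: e_ss = 8/K_a with K_a=80/9 → 0.9.
Total e_ss = 0.9.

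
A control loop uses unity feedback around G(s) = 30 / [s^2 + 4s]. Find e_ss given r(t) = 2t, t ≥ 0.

Lowest-order denominator term is 4s, so the open loop has 1 pole at the origin → type 1 system.
K_v = lim_{s→0} s·G(s) = 30 / 4 = 7.5.
e_ss = 2/K_v = 2/7.5 = 4/15.

4/15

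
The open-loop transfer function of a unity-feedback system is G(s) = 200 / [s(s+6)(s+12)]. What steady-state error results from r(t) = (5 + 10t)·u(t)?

G(s) has one factor of s in the denominator, so the system is type 1. Taking each input component in turn:
  • 5: tracked with zero error.
  • 10t: e_ss = 10/K_v with K_v=25/9 → 3.6.
Total e_ss = 3.6.

3.6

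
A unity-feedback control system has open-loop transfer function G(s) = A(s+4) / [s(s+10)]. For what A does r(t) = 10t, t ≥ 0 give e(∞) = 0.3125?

80

G(s) has one factor of s in the denominator, so the system is type 1.
K_v = lim_{s→0} s·G(s) = A·4 / (10) = 0.4·A.
e_ss = 10/K_v = 0.3125 ⇒ K_v = 32 ⇒ A = 32/0.4 = 80.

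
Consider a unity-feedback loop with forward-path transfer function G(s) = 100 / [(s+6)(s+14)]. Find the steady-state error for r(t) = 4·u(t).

42/23

G(s) has no factors of s in the denominator, so the system is type 0.
K_p = lim_{s→0} G(s) = 100 / (6·14) = 25/21.
e_ss = 4/(1 + K_p) = 4/(46/21) = 42/23.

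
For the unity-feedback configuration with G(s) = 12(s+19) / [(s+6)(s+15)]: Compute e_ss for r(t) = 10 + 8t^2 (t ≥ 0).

infinity

G(s) has no factors of s in the denominator, so the system is type 0. By superposition:
  • 10: e_ss = 10/(1+K_p) with K_p=38/15 → 150/53.
  • 8t^2: a type-0 system cannot track it, e_ss → ∞.
The unbounded component dominates.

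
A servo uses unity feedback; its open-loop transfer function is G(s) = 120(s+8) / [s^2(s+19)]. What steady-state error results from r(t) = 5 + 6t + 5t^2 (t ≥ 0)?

System type = 2 (two poles at s=0). Treating each term separately:
  • 5: tracked with zero error.
  • 6t: tracked with zero error.
  • 5t^2: e_ss = 10/K_a with K_a=960/19 → 19/96.
Total e_ss = 19/96.

19/96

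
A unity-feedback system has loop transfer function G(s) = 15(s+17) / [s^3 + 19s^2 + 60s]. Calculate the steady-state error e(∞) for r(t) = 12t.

48/17

Factoring s from the denominator leaves a polynomial with constant term 60, so the system is type 1.
K_v = lim_{s→0} s·G(s) = 15·17 / 60 = 4.25.
e_ss = 12/K_v = 12/4.25 = 48/17.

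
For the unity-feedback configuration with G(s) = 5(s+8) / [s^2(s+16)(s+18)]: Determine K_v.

K_v = lim_{s→0} s·G(s); with 2 poles at the origin the limit diverges, so K_v = ∞.

infinity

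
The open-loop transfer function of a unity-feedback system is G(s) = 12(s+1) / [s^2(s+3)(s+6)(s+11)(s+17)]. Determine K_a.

2/561

System type = 2 (two poles at s=0).
K_a = lim_{s→0} s^2·G(s) = 12·1 / (3·6·11·17) = 2/561.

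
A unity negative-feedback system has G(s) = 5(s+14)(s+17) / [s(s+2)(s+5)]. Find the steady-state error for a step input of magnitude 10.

0

One free integrator in G(s): this is a type 1 system.
A type-1 system has K_p = ∞, so it tracks a step input with zero steady-state error.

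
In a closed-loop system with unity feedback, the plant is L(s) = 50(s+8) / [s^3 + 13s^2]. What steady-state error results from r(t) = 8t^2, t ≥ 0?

The denominator has no term below 13s^2 — 2 poles at s=0, type 2.
K_a = lim_{s→0} s^2·L(s) = 50·8 / 13 = 400/13.
r(t) = 8t^2 gives R(s) = 16/s^3.
e_ss = 16/K_a = 16/(400/13) = 0.52.

0.52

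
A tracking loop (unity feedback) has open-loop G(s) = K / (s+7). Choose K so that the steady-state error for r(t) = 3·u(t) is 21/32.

25

The open loop has no poles at the origin → type 0 system.
K_p = lim_{s→0} G(s) = K / (7) = (1/7)·K.
e_ss = 3/(1 + K_p) = 21/32 ⇒ 1 + (1/7)·K = 32/7 ⇒ K = 25.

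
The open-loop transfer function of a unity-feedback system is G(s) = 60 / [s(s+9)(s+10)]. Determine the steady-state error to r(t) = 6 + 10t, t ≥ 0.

One free integrator in G(s): this is a type 1 system. By superposition:
  • 6: tracked with zero error.
  • 10t: e_ss = 10/K_v with K_v=2/3 → 15.
Total e_ss = 15.

15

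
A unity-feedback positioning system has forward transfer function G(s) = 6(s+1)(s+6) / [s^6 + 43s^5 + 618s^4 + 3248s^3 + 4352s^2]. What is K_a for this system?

9/1088

Factoring s^2 from the denominator leaves a polynomial with constant term 4352, so the system is type 2.
K_a = lim_{s→0} s^2·G(s) = 6·1·6 / 4352 = 9/1088.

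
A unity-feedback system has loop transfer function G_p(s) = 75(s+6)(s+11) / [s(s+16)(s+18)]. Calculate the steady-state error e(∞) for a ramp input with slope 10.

System type = 1 (one pole at s=0).
K_v = lim_{s→0} s·G_p(s) = 75·6·11 / (16·18) = 17.1875.
e_ss = 10/K_v = 10/17.1875 = 32/55.

32/55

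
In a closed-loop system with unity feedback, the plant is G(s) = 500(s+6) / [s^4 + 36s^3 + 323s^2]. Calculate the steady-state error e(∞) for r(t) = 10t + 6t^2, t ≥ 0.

1.292

Lowest-order denominator term is 323s^2, so the open loop has 2 poles at the origin → type 2 system. Taking each input component in turn:
  • 10t: tracked with zero error.
  • 6t^2: e_ss = 12/K_a with K_a=3000/323 → 1.292.
Total e_ss = 1.292.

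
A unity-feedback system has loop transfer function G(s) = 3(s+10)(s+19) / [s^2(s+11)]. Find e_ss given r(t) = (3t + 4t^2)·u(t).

44/285

G(s) has two factors of s in the denominator, so the system is type 2. Treating each term separately:
  • 3t: tracked with zero error.
  • 4t^2: e_ss = 8/K_a with K_a=570/11 → 44/285.
Total e_ss = 44/285.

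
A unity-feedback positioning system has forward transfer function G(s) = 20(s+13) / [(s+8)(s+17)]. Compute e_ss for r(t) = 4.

136/99

G(s) has no factors of s in the denominator, so the system is type 0.
K_p = lim_{s→0} G(s) = 20·13 / (8·17) = 65/34.
e_ss = 4/(1 + K_p) = 4/(99/34) = 136/99.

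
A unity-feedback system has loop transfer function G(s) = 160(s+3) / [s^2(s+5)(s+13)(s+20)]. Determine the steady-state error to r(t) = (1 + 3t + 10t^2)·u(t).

System type = 2 (two poles at s=0). Treating each term separately:
  • 1: tracked with zero error.
  • 3t: tracked with zero error.
  • 10t^2: e_ss = 20/K_a with K_a=24/65 → 325/6.
Total e_ss = 325/6.

325/6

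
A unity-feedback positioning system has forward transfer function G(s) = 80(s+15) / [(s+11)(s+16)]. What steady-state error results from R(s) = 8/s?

44/43

The open loop has no poles at the origin → type 0 system.
K_p = lim_{s→0} G(s) = 80·15 / (11·16) = 75/11.
e_ss = 8/(1 + K_p) = 8/(86/11) = 44/43.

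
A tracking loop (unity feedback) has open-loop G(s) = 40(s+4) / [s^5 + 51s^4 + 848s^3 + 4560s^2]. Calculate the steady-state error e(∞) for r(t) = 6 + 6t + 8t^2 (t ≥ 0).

Lowest-order denominator term is 4560s^2, so the open loop has 2 poles at the origin → type 2 system. By superposition:
  • 6: tracked with zero error.
  • 6t: tracked with zero error.
  • 8t^2: e_ss = 16/K_a with K_a=2/57 → 456.
Total e_ss = 456.

456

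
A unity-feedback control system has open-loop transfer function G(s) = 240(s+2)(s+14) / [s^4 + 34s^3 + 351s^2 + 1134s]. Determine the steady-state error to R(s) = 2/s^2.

The denominator has no term below 1134s — 1 pole at s=0, type 1.
K_v = lim_{s→0} s·G(s) = 240·2·14 / 1134 = 160/27.
e_ss = 2/K_v = 2/(160/27) = 0.3375.

0.3375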